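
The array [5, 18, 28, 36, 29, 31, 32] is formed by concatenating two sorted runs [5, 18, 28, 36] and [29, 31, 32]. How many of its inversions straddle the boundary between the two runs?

There are 3 cross-inversions.

For each element r of the right run, count left-run elements greater than r:
r = 29: 36 → 1
r = 31: 36 → 1
r = 32: 36 → 1
Cross-inversions: 1 + 1 + 1 = 3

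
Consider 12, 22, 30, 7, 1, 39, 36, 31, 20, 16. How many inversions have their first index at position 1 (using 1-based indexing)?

2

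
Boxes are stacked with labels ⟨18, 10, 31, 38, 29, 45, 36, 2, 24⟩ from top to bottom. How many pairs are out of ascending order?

17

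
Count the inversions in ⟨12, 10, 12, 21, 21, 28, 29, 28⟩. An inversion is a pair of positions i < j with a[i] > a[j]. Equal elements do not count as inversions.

Sweep left to right; for each value list the smaller values that follow it:
12 → 10 → 1
10 → none → 0
12 → none → 0
21 → none → 0
21 → none → 0
28 → none → 0
29 → 28 → 1
28 → none → 0
Sum: 1 + 0 + 0 + 0 + 0 + 0 + 1 + 0 = 2

2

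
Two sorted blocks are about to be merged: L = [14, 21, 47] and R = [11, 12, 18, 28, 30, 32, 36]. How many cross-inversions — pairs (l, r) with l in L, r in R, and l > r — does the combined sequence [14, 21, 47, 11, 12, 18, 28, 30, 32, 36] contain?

12 split inversions

For each element r of the right run, count left-run elements greater than r:
r = 11: 14, 21, 47 → 3
r = 12: 14, 21, 47 → 3
r = 18: 21, 47 → 2
r = 28: 47 → 1
r = 30: 47 → 1
r = 32: 47 → 1
r = 36: 47 → 1
Cross-inversions: 3 + 3 + 2 + 1 + 1 + 1 + 1 = 12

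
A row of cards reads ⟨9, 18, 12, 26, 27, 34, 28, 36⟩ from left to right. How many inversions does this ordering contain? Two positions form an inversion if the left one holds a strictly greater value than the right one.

2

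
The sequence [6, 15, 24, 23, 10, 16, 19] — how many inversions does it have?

For each element, count later entries that are smaller:
6 → none → 0
15 → 10 → 1
24 → 23, 10, 16, 19 → 4
23 → 10, 16, 19 → 3
10 → none → 0
16 → none → 0
19 → none → 0
Sum: 0 + 1 + 4 + 3 + 0 + 0 + 0 = 8

8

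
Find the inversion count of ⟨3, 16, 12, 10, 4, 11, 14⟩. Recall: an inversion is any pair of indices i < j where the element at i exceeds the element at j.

Inversions: 9

Listing every pair i<j with a[i]>a[j] (using 1-based positions):
(2,3): 16 > 12
(2,4): 16 > 10
(2,5): 16 > 4
(2,6): 16 > 11
(2,7): 16 > 14
(3,4): 12 > 10
(3,5): 12 > 4
(3,6): 12 > 11
(4,5): 10 > 4
That's 9 pairs.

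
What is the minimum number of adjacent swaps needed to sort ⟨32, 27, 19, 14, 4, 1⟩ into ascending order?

15

Minimum adjacent swaps = number of inversions (each swap of adjacent out-of-order elements removes one inversion and no swap can remove more).
Count inversions — for each element, later elements that are smaller:
32: 27, 19, 14, 4, 1 → 5
27: 19, 14, 4, 1 → 4
19: 14, 4, 1 → 3
14: 4, 1 → 2
4: 1 → 1
1: none → 0
Total inversions: 5 + 4 + 3 + 2 + 1 + 0 = 15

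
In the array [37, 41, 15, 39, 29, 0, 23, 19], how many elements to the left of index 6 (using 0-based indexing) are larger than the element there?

4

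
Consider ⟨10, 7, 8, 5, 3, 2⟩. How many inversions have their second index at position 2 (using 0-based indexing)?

1

The element at index 2 is 8.
Elements before it: 10, 7
Those larger than 8: 10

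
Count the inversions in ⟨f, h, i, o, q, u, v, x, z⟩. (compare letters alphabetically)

Count, for each position, how many later elements it exceeds:
f: 0
h: 0
i: 0
o: 0
q: 0
u: 0
v: 0
x: 0
z: 0
Sum: 0 + 0 + 0 + 0 + 0 + 0 + 0 + 0 + 0 = 0

0 out-of-order pairs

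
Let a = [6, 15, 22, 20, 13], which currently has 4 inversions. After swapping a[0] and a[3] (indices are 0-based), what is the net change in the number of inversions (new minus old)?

+3

Positions 0 and 3 hold 6 and 20; after swapping, the array is [20, 15, 22, 6, 13].
Count, for each position, how many later elements it exceeds:
20 → 15, 6, 13 → 3
15 → 6, 13 → 2
22 → 6, 13 → 2
6 → none → 0
13 → none → 0
Sum: 3 + 2 + 2 + 0 + 0 = 7
Change: 7 − 4 = +3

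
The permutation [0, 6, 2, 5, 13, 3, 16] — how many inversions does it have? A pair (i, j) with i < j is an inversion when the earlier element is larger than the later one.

There are 5 inversions.

Sweep left to right; for each value list the smaller values that follow it:
0 → none → 0
6 → 2, 5, 3 → 3
2 → none → 0
5 → 3 → 1
13 → 3 → 1
3 → none → 0
16 → none → 0
Sum: 0 + 3 + 0 + 1 + 1 + 0 + 0 = 5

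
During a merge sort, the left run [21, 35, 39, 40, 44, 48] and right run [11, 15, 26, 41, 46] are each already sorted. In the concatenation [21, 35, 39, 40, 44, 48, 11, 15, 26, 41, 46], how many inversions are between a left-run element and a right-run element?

20 cross-inversions

Count, for every r in R, how many entries of L exceed r:
r = 11: 21, 35, 39, 40, 44, 48 → 6
r = 15: 21, 35, 39, 40, 44, 48 → 6
r = 26: 35, 39, 40, 44, 48 → 5
r = 41: 44, 48 → 2
r = 46: 48 → 1
Cross-inversions: 6 + 6 + 5 + 2 + 1 = 20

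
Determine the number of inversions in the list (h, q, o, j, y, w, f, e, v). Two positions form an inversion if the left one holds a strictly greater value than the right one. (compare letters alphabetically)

19 inversions

Element-by-element contributions:
h → f, e → 2
q → o, j, f, e → 4
o → j, f, e → 3
j → f, e → 2
y → w, f, e, v → 4
w → f, e, v → 3
f → e → 1
e → none → 0
v → none → 0
Sum: 2 + 4 + 3 + 2 + 4 + 3 + 1 + 0 + 0 = 19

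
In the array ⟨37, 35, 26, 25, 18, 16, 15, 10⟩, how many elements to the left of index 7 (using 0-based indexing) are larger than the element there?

7

The element at index 7 is 10.
Elements before it: 37, 35, 26, 25, 18, 16, 15
Those larger than 10: 37, 35, 26, 25, 18, 16, 15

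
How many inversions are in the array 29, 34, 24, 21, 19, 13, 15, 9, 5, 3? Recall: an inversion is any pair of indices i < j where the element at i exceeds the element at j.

Count, for each position, how many later elements it exceeds:
29 → 24, 21, 19, 13, 15, 9, 5, 3 → 8
34 → 24, 21, 19, 13, 15, 9, 5, 3 → 8
24 → 21, 19, 13, 15, 9, 5, 3 → 7
21 → 19, 13, 15, 9, 5, 3 → 6
19 → 13, 15, 9, 5, 3 → 5
13 → 9, 5, 3 → 3
15 → 9, 5, 3 → 3
9 → 5, 3 → 2
5 → 3 → 1
3 → none → 0
Sum: 8 + 8 + 7 + 6 + 5 + 3 + 3 + 2 + 1 + 0 = 43

43 out-of-order pairs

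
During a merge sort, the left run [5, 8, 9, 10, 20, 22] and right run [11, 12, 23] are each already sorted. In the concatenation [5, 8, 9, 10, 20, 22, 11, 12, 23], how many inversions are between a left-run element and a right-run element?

Count, for every r in R, how many entries of L exceed r:
r = 11: 20, 22 → 2
r = 12: 20, 22 → 2
r = 23: none → 0
Cross-inversions: 2 + 2 + 0 = 4

4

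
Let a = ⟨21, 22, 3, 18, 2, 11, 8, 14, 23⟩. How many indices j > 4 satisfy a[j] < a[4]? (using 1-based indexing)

4 such elements

The element at index 4 is 18.
Elements after it: 2, 11, 8, 14, 23
Those smaller than 18: 2, 11, 8, 14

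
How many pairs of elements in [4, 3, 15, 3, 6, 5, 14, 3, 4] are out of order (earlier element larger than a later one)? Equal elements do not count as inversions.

Count, for each position, how many later elements it exceeds:
4 → 3, 3, 3 → 3
3 → none → 0
15 → 3, 6, 5, 14, 3, 4 → 6
3 → none → 0
6 → 5, 3, 4 → 3
5 → 3, 4 → 2
14 → 3, 4 → 2
3 → none → 0
4 → none → 0
Sum: 3 + 0 + 6 + 0 + 3 + 2 + 2 + 0 + 0 = 16

There are 16 inversions.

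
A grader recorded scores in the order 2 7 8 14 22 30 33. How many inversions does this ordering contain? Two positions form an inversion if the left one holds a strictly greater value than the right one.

Inversion pairs (indices are 1-based):
(none)
That's 0 pairs.

0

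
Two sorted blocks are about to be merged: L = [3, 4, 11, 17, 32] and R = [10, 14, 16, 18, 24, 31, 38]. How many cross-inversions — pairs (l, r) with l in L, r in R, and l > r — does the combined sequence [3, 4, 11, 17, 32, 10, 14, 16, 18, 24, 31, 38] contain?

For each element r of the right run, count left-run elements greater than r:
r = 10: 11, 17, 32 → 3
r = 14: 17, 32 → 2
r = 16: 17, 32 → 2
r = 18: 32 → 1
r = 24: 32 → 1
r = 31: 32 → 1
r = 38: none → 0
Cross-inversions: 3 + 2 + 2 + 1 + 1 + 1 + 0 = 10

10 split inversions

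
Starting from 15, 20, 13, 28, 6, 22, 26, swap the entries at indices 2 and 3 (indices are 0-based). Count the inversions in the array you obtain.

9 inversions

Positions 2 and 3 hold 13 and 28; after swapping, the array is [15, 20, 28, 13, 6, 22, 26].
Count, for each position, how many later elements it exceeds:
15 → 13, 6 → 2
20 → 13, 6 → 2
28 → 13, 6, 22, 26 → 4
13 → 6 → 1
6 → none → 0
22 → none → 0
26 → none → 0
Sum: 2 + 2 + 4 + 1 + 0 + 0 + 0 = 9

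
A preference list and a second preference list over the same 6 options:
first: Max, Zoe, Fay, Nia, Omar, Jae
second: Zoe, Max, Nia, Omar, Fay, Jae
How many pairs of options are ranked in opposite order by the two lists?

3 pairs

Assign each item its position (1..6) in the first ordering, then rewrite the second ordering as that position sequence:
positions: Max→1, Zoe→2, Fay→3, Nia→4, Omar→5, Jae→6
second ordering as positions: [2, 1, 4, 5, 3, 6]
Discordant pairs = inversions in this position sequence.
2: 1 → 1
1: 0
4: 3 → 1
5: 3 → 1
3: 0
6: 0
Total: 1 + 0 + 1 + 1 + 0 + 0 = 3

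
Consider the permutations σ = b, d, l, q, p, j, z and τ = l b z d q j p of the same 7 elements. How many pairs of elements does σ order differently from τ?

Assign each item its position (1..7) in the first ordering, then rewrite the second ordering as that position sequence:
positions: b→1, d→2, l→3, q→4, p→5, j→6, z→7
second ordering as positions: [3, 1, 7, 2, 4, 6, 5]
Discordant pairs = inversions in this position sequence.
3: 1, 2 → 2
1: 0
7: 2, 4, 6, 5 → 4
2: 0
4: 0
6: 5 → 1
5: 0
Total: 2 + 0 + 4 + 0 + 0 + 1 + 0 = 7

7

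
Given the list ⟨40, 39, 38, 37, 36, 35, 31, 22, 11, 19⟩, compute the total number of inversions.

Sweep left to right; for each value list the smaller values that follow it:
40: 9
39: 8
38: 7
37: 6
36: 5
35: 4
31: 3
22: 2
11: 0
19: 0
Sum: 9 + 8 + 7 + 6 + 5 + 4 + 3 + 2 + 0 + 0 = 44

44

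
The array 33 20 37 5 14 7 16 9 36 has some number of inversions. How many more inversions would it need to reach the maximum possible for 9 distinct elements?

16 inversions short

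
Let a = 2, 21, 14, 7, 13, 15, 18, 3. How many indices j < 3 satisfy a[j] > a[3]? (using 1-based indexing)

1

The element at index 3 is 14.
Elements before it: 2, 21
Those larger than 14: 21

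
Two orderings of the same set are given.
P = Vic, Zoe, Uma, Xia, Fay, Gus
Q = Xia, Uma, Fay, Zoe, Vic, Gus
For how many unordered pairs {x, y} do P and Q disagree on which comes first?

Assign each item its position (1..6) in the first ordering, then rewrite the second ordering as that position sequence:
positions: Vic→1, Zoe→2, Uma→3, Xia→4, Fay→5, Gus→6
second ordering as positions: [4, 3, 5, 2, 1, 6]
Discordant pairs = inversions in this position sequence.
4: 3, 2, 1 → 3
3: 2, 1 → 2
5: 2, 1 → 2
2: 1 → 1
1: 0
6: 0
Total: 3 + 2 + 2 + 1 + 0 + 0 = 8

8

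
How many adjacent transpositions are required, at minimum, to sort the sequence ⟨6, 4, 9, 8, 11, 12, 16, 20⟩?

Adjacent swaps: 2

The minimum number of adjacent swaps to sort an array equals its inversion count, since every such swap removes exactly one inversion.
Count inversions — for each element, later elements that are smaller:
6: 4 → 1
4: none → 0
9: 8 → 1
8: none → 0
11: none → 0
12: none → 0
16: none → 0
20: none → 0
Total inversions: 1 + 0 + 1 + 0 + 0 + 0 + 0 + 0 = 2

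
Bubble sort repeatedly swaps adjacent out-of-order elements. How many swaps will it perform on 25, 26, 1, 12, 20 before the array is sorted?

Each adjacent swap fixes exactly one inversion, so the minimum swap count equals the number of inversions.
Count inversions — for each element, later elements that are smaller:
25: 1, 12, 20 → 3
26: 1, 12, 20 → 3
1: none → 0
12: none → 0
20: none → 0
Total inversions: 3 + 3 + 0 + 0 + 0 = 6

6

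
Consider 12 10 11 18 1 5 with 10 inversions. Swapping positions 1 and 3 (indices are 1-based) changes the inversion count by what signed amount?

-1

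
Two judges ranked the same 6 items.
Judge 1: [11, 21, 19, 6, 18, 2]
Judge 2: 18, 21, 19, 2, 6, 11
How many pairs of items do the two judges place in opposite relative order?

Discordant pairs: 9

Assign each item its position (1..6) in the first ordering, then rewrite the second ordering as that position sequence:
positions: 11→1, 21→2, 19→3, 6→4, 18→5, 2→6
second ordering as positions: [5, 2, 3, 6, 4, 1]
Discordant pairs = inversions in this position sequence.
5: 2, 3, 4, 1 → 4
2: 1 → 1
3: 1 → 1
6: 4, 1 → 2
4: 1 → 1
1: 0
Total: 4 + 1 + 1 + 2 + 1 + 0 = 9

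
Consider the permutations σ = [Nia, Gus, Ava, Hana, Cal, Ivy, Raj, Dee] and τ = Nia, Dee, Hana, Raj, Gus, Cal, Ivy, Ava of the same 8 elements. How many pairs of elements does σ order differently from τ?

14 discordant pairs

Assign each item its position (1..8) in the first ordering, then rewrite the second ordering as that position sequence:
positions: Nia→1, Gus→2, Ava→3, Hana→4, Cal→5, Ivy→6, Raj→7, Dee→8
second ordering as positions: [1, 8, 4, 7, 2, 5, 6, 3]
Discordant pairs = inversions in this position sequence.
1: 0
8: 4, 7, 2, 5, 6, 3 → 6
4: 2, 3 → 2
7: 2, 5, 6, 3 → 4
2: 0
5: 3 → 1
6: 3 → 1
3: 0
Total: 0 + 6 + 2 + 4 + 0 + 1 + 1 + 0 = 14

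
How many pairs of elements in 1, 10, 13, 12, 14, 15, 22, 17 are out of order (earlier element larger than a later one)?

There are 2 inversions.

Sweep left to right; for each value list the smaller values that follow it:
1: 0
10: 0
13: 1
12: 0
14: 0
15: 0
22: 1
17: 0
Sum: 0 + 0 + 1 + 0 + 0 + 0 + 1 + 0 = 2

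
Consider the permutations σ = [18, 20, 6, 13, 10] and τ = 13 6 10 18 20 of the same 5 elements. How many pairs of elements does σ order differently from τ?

7

Assign each item its position (1..5) in the first ordering, then rewrite the second ordering as that position sequence:
positions: 18→1, 20→2, 6→3, 13→4, 10→5
second ordering as positions: [4, 3, 5, 1, 2]
Discordant pairs = inversions in this position sequence.
4: 3, 1, 2 → 3
3: 1, 2 → 2
5: 1, 2 → 2
1: 0
2: 0
Total: 3 + 2 + 2 + 0 + 0 = 7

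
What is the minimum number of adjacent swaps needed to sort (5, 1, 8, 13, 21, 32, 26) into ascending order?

The minimum number of adjacent swaps to sort an array equals its inversion count, since every such swap removes exactly one inversion.
Count inversions — for each element, later elements that are smaller:
5: 1 → 1
1: none → 0
8: none → 0
13: none → 0
21: none → 0
32: 26 → 1
26: none → 0
Total inversions: 1 + 0 + 0 + 0 + 0 + 1 + 0 = 2

2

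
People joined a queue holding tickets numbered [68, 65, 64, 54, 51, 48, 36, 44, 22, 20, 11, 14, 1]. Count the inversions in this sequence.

Count, for each position, how many later elements it exceeds:
68 → 65, 64, 54, 51, 48, 36, 44, 22, 20, 11, 14, 1 → 12
65 → 64, 54, 51, 48, 36, 44, 22, 20, 11, 14, 1 → 11
64 → 54, 51, 48, 36, 44, 22, 20, 11, 14, 1 → 10
54 → 51, 48, 36, 44, 22, 20, 11, 14, 1 → 9
51 → 48, 36, 44, 22, 20, 11, 14, 1 → 8
48 → 36, 44, 22, 20, 11, 14, 1 → 7
36 → 22, 20, 11, 14, 1 → 5
44 → 22, 20, 11, 14, 1 → 5
22 → 20, 11, 14, 1 → 4
20 → 11, 14, 1 → 3
11 → 1 → 1
14 → 1 → 1
1 → none → 0
Sum: 12 + 11 + 10 + 9 + 8 + 7 + 5 + 5 + 4 + 3 + 1 + 1 + 0 = 76

Inversions: 76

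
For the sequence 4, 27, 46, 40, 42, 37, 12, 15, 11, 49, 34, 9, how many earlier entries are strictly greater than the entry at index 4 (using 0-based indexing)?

1

The element at index 4 is 42.
Elements before it: 4, 27, 46, 40
Those larger than 42: 46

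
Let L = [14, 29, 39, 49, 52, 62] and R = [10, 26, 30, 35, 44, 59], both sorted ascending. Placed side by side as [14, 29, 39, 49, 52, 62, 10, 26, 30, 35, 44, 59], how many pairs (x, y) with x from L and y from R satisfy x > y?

For each element r of the right run, count left-run elements greater than r:
r = 10: 14, 29, 39, 49, 52, 62 → 6
r = 26: 29, 39, 49, 52, 62 → 5
r = 30: 39, 49, 52, 62 → 4
r = 35: 39, 49, 52, 62 → 4
r = 44: 49, 52, 62 → 3
r = 59: 62 → 1
Cross-inversions: 6 + 5 + 4 + 4 + 3 + 1 = 23

23 split inversions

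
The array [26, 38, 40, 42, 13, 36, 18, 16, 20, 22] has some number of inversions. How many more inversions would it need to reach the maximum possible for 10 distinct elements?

17 inversions short

Maximum inversions for 10 distinct elements is C(10, 2) = 10·9/2 = 45.
Current inversions — for each element, count later smaller elements:
26: 5
38: 6
40: 6
42: 6
13: 0
36: 4
18: 1
16: 0
20: 0
22: 0
Current total: 5 + 6 + 6 + 6 + 0 + 4 + 1 + 0 + 0 + 0 = 28
Shortfall: 45 − 28 = 17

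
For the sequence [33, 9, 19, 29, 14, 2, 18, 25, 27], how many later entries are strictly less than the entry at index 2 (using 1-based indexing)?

1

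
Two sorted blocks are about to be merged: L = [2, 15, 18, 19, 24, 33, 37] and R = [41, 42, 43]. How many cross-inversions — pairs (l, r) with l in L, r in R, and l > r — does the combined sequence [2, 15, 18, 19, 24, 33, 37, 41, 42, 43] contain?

For each element r of the right run, count left-run elements greater than r:
r = 41: none → 0
r = 42: none → 0
r = 43: none → 0
Cross-inversions: 0 + 0 + 0 = 0

There are 0 cross-inversions.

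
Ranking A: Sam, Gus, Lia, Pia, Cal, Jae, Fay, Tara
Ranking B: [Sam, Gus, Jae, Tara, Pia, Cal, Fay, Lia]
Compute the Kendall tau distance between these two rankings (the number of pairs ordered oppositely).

Assign each item its position (1..8) in the first ordering, then rewrite the second ordering as that position sequence:
positions: Sam→1, Gus→2, Lia→3, Pia→4, Cal→5, Jae→6, Fay→7, Tara→8
second ordering as positions: [1, 2, 6, 8, 4, 5, 7, 3]
Discordant pairs = inversions in this position sequence.
1: 0
2: 0
6: 4, 5, 3 → 3
8: 4, 5, 7, 3 → 4
4: 3 → 1
5: 3 → 1
7: 3 → 1
3: 0
Total: 0 + 0 + 3 + 4 + 1 + 1 + 1 + 0 = 10

10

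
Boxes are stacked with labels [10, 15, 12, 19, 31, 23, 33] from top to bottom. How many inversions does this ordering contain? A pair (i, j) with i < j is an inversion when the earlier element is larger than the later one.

2

Out-of-order index pairs (1-indexed):
(2,3): 15 > 12
(5,6): 31 > 23
That's 2 pairs.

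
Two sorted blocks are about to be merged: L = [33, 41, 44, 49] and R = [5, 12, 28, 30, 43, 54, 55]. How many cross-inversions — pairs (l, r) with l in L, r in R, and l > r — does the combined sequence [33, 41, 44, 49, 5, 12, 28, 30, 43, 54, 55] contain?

18 cross-inversions

For each element r of the right run, count left-run elements greater than r:
r = 5: 33, 41, 44, 49 → 4
r = 12: 33, 41, 44, 49 → 4
r = 28: 33, 41, 44, 49 → 4
r = 30: 33, 41, 44, 49 → 4
r = 43: 44, 49 → 2
r = 54: none → 0
r = 55: none → 0
Cross-inversions: 4 + 4 + 4 + 4 + 2 + 0 + 0 = 18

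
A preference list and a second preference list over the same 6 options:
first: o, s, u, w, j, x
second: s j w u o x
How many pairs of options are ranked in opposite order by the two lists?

7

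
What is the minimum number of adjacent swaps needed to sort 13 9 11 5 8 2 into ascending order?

The minimum number of adjacent swaps to sort an array equals its inversion count, since every such swap removes exactly one inversion.
Count inversions — for each element, later elements that are smaller:
13: 9, 11, 5, 8, 2 → 5
9: 5, 8, 2 → 3
11: 5, 8, 2 → 3
5: 2 → 1
8: 2 → 1
2: none → 0
Total inversions: 5 + 3 + 3 + 1 + 1 + 0 = 13

13 adjacent swaps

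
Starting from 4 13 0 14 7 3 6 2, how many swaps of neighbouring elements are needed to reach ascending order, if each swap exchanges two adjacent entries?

17 swaps

The minimum number of adjacent swaps to sort an array equals its inversion count, since every such swap removes exactly one inversion.
Count inversions — for each element, later elements that are smaller:
4: 0, 3, 2 → 3
13: 0, 7, 3, 6, 2 → 5
0: none → 0
14: 7, 3, 6, 2 → 4
7: 3, 6, 2 → 3
3: 2 → 1
6: 2 → 1
2: none → 0
Total inversions: 3 + 5 + 0 + 4 + 3 + 1 + 1 + 0 = 17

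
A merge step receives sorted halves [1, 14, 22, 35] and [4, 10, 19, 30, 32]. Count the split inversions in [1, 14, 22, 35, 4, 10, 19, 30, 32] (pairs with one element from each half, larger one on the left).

Split inversions: 10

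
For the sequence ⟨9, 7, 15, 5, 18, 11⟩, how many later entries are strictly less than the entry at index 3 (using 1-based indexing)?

The element at index 3 is 15.
Elements after it: 5, 18, 11
Those smaller than 15: 5, 11

2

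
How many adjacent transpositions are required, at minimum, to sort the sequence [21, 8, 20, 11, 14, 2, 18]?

The minimum number of adjacent swaps to sort an array equals its inversion count, since every such swap removes exactly one inversion.
Count inversions — for each element, later elements that are smaller:
21: 8, 20, 11, 14, 2, 18 → 6
8: 2 → 1
20: 11, 14, 2, 18 → 4
11: 2 → 1
14: 2 → 1
2: none → 0
18: none → 0
Total inversions: 6 + 1 + 4 + 1 + 1 + 0 + 0 = 13

Adjacent swaps: 13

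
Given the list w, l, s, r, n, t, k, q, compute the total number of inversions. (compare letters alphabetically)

Sweep left to right; for each value list the smaller values that follow it:
w: 7
l: 1
s: 4
r: 3
n: 1
t: 2
k: 0
q: 0
Sum: 7 + 1 + 4 + 3 + 1 + 2 + 0 + 0 = 18

18 inversions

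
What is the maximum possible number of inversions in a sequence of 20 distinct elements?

The maximum occurs when the array is in strictly decreasing order: every one of the C(20, 2) pairs is inverted.
C(20, 2) = 20·19/2 = 190

190 inversions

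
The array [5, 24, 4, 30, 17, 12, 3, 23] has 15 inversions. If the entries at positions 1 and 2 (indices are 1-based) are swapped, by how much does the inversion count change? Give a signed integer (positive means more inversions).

+1

Positions 1 and 2 hold 5 and 24; after swapping, the array is [24, 5, 4, 30, 17, 12, 3, 23].
Element-by-element contributions:
24: 6
5: 2
4: 1
30: 4
17: 2
12: 1
3: 0
23: 0
Sum: 6 + 2 + 1 + 4 + 2 + 1 + 0 + 0 = 16
Change: 16 − 15 = +1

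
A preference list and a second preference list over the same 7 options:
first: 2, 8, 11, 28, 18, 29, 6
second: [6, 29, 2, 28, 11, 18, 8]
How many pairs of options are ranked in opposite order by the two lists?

15 pairs

Assign each item its position (1..7) in the first ordering, then rewrite the second ordering as that position sequence:
positions: 2→1, 8→2, 11→3, 28→4, 18→5, 29→6, 6→7
second ordering as positions: [7, 6, 1, 4, 3, 5, 2]
Discordant pairs = inversions in this position sequence.
7: 6, 1, 4, 3, 5, 2 → 6
6: 1, 4, 3, 5, 2 → 5
1: 0
4: 3, 2 → 2
3: 2 → 1
5: 2 → 1
2: 0
Total: 6 + 5 + 0 + 2 + 1 + 1 + 0 = 15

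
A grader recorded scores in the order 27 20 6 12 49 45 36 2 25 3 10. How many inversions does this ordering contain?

34 inversions

Count, for each position, how many later elements it exceeds:
27: 7
20: 5
6: 2
12: 3
49: 6
45: 5
36: 4
2: 0
25: 2
3: 0
10: 0
Sum: 7 + 5 + 2 + 3 + 6 + 5 + 4 + 0 + 2 + 0 + 0 = 34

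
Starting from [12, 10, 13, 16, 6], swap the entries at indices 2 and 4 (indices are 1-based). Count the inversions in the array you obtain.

Positions 2 and 4 hold 10 and 16; after swapping, the array is [12, 16, 13, 10, 6].
Sweep left to right; for each value list the smaller values that follow it:
12: 2
16: 3
13: 2
10: 1
6: 0
Sum: 2 + 3 + 2 + 1 + 0 = 8

8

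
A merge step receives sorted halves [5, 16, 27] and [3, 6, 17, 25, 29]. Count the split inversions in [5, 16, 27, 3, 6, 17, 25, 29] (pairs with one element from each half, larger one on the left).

7 split inversions

Count, for every r in R, how many entries of L exceed r:
r = 3: 5, 16, 27 → 3
r = 6: 16, 27 → 2
r = 17: 27 → 1
r = 25: 27 → 1
r = 29: none → 0
Cross-inversions: 3 + 2 + 1 + 1 + 0 = 7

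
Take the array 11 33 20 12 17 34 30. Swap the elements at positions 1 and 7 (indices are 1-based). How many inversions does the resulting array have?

Positions 1 and 7 hold 11 and 30; after swapping, the array is [30, 33, 20, 12, 17, 34, 11].
For each element, count later entries that are smaller:
30 → 20, 12, 17, 11 → 4
33 → 20, 12, 17, 11 → 4
20 → 12, 17, 11 → 3
12 → 11 → 1
17 → 11 → 1
34 → 11 → 1
11 → none → 0
Sum: 4 + 4 + 3 + 1 + 1 + 1 + 0 = 14

14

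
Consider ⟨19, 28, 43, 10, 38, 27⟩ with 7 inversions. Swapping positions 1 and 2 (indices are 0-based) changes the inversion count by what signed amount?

+1

Positions 1 and 2 hold 28 and 43; after swapping, the array is [19, 43, 28, 10, 38, 27].
Sweep left to right; for each value list the smaller values that follow it:
19: 1
43: 4
28: 2
10: 0
38: 1
27: 0
Sum: 1 + 4 + 2 + 0 + 1 + 0 = 8
Change: 8 − 7 = +1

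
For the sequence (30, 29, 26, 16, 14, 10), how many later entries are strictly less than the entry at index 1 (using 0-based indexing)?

4 such elements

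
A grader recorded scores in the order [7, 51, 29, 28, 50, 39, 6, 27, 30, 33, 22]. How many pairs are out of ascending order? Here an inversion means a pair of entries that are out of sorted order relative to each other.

31 inversions

Count, for each position, how many later elements it exceeds:
7: 1
51: 9
29: 4
28: 3
50: 6
39: 5
6: 0
27: 1
30: 1
33: 1
22: 0
Sum: 1 + 9 + 4 + 3 + 6 + 5 + 0 + 1 + 1 + 1 + 0 = 31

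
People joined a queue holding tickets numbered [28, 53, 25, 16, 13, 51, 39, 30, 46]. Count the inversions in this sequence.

Sweep left to right; for each value list the smaller values that follow it:
28 → 25, 16, 13 → 3
53 → 25, 16, 13, 51, 39, 30, 46 → 7
25 → 16, 13 → 2
16 → 13 → 1
13 → none → 0
51 → 39, 30, 46 → 3
39 → 30 → 1
30 → none → 0
46 → none → 0
Sum: 3 + 7 + 2 + 1 + 0 + 3 + 1 + 0 + 0 = 17

17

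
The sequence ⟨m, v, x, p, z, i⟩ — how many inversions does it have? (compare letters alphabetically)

7

Element-by-element contributions:
m → i → 1
v → p, i → 2
x → p, i → 2
p → i → 1
z → i → 1
i → none → 0
Sum: 1 + 2 + 2 + 1 + 1 + 0 = 7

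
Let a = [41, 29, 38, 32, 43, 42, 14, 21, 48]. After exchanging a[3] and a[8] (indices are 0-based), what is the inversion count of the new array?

22 inversions

Positions 3 and 8 hold 32 and 48; after swapping, the array is [41, 29, 38, 48, 43, 42, 14, 21, 32].
Element-by-element contributions:
41: 5
29: 2
38: 3
48: 5
43: 4
42: 3
14: 0
21: 0
32: 0
Sum: 5 + 2 + 3 + 5 + 4 + 3 + 0 + 0 + 0 = 22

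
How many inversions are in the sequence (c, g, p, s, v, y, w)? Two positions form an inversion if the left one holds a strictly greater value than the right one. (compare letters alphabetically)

Inversions: 1

Sweep left to right; for each value list the smaller values that follow it:
c: 0
g: 0
p: 0
s: 0
v: 0
y: 1
w: 0
Sum: 0 + 0 + 0 + 0 + 0 + 1 + 0 = 1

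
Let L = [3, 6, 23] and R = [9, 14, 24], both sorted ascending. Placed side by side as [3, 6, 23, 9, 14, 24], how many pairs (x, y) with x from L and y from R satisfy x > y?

Cross-inversions: 2

Count, for every r in R, how many entries of L exceed r:
r = 9: 23 → 1
r = 14: 23 → 1
r = 24: none → 0
Cross-inversions: 1 + 1 + 0 = 2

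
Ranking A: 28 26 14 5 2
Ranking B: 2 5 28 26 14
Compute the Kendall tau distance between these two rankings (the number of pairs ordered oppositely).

7

Assign each item its position (1..5) in the first ordering, then rewrite the second ordering as that position sequence:
positions: 28→1, 26→2, 14→3, 5→4, 2→5
second ordering as positions: [5, 4, 1, 2, 3]
Discordant pairs = inversions in this position sequence.
5: 4, 1, 2, 3 → 4
4: 1, 2, 3 → 3
1: 0
2: 0
3: 0
Total: 4 + 3 + 0 + 0 + 0 = 7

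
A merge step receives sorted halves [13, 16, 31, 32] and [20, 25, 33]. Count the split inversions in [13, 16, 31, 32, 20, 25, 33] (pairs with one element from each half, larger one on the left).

4

For each element r of the right run, count left-run elements greater than r:
r = 20: 31, 32 → 2
r = 25: 31, 32 → 2
r = 33: none → 0
Cross-inversions: 2 + 2 + 0 = 4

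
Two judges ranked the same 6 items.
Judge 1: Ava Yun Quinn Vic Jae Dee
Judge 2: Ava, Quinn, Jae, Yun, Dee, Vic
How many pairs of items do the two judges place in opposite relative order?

Assign each item its position (1..6) in the first ordering, then rewrite the second ordering as that position sequence:
positions: Ava→1, Yun→2, Quinn→3, Vic→4, Jae→5, Dee→6
second ordering as positions: [1, 3, 5, 2, 6, 4]
Discordant pairs = inversions in this position sequence.
1: 0
3: 2 → 1
5: 2, 4 → 2
2: 0
6: 4 → 1
4: 0
Total: 0 + 1 + 2 + 0 + 1 + 0 = 4

4 discordant pairs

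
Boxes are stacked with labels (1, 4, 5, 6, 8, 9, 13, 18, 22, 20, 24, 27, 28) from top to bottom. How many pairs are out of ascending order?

1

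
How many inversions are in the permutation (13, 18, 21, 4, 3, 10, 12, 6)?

Sweep left to right; for each value list the smaller values that follow it:
13: 5
18: 5
21: 5
4: 1
3: 0
10: 1
12: 1
6: 0
Sum: 5 + 5 + 5 + 1 + 0 + 1 + 1 + 0 = 18

18 out-of-order pairs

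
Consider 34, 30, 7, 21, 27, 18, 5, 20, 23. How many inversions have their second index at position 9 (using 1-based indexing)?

3

The element at index 9 is 23.
Elements before it: 34, 30, 7, 21, 27, 18, 5, 20
Those larger than 23: 34, 30, 27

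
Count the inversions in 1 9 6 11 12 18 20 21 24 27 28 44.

Element-by-element contributions:
1 → none → 0
9 → 6 → 1
6 → none → 0
11 → none → 0
12 → none → 0
18 → none → 0
20 → none → 0
21 → none → 0
24 → none → 0
27 → none → 0
28 → none → 0
44 → none → 0
Sum: 0 + 1 + 0 + 0 + 0 + 0 + 0 + 0 + 0 + 0 + 0 + 0 = 1

1 inversion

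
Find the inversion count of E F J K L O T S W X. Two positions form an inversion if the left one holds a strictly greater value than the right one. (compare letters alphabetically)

For each element, count later entries that are smaller:
E: 0
F: 0
J: 0
K: 0
L: 0
O: 0
T: 1
S: 0
W: 0
X: 0
Sum: 0 + 0 + 0 + 0 + 0 + 0 + 1 + 0 + 0 + 0 = 1

1 inversion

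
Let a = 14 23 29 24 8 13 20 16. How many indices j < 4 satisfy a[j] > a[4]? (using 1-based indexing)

The element at index 4 is 24.
Elements before it: 14, 23, 29
Those larger than 24: 29

1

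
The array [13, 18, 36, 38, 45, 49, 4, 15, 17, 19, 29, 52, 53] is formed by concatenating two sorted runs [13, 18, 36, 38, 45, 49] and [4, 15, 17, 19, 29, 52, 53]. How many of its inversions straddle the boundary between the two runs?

24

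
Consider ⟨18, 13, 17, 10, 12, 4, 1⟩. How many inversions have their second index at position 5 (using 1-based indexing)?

The element at index 5 is 12.
Elements before it: 18, 13, 17, 10
Those larger than 12: 18, 13, 17

3 such elements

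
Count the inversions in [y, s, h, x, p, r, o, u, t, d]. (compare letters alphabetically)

29 inversions

Count, for each position, how many later elements it exceeds:
y → s, h, x, p, r, o, u, t, d → 9
s → h, p, r, o, d → 5
h → d → 1
x → p, r, o, u, t, d → 6
p → o, d → 2
r → o, d → 2
o → d → 1
u → t, d → 2
t → d → 1
d → none → 0
Sum: 9 + 5 + 1 + 6 + 2 + 2 + 1 + 2 + 1 + 0 = 29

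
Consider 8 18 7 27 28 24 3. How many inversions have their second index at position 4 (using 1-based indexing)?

0

The element at index 4 is 27.
Elements before it: 8, 18, 7
None of them are larger than 27.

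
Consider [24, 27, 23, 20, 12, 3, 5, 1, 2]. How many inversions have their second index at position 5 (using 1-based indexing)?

4 such elements

The element at index 5 is 12.
Elements before it: 24, 27, 23, 20
Those larger than 12: 24, 27, 23, 20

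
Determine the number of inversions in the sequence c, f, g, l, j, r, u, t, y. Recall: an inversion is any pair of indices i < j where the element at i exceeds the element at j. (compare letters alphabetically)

2

Count, for each position, how many later elements it exceeds:
c → none → 0
f → none → 0
g → none → 0
l → j → 1
j → none → 0
r → none → 0
u → t → 1
t → none → 0
y → none → 0
Sum: 0 + 0 + 0 + 1 + 0 + 0 + 1 + 0 + 0 = 2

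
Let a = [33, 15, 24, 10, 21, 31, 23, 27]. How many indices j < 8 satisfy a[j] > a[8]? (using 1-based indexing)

The element at index 8 is 27.
Elements before it: 33, 15, 24, 10, 21, 31, 23
Those larger than 27: 33, 31

2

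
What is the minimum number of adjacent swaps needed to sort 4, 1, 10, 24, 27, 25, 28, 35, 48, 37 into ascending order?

3 swaps

The minimum number of adjacent swaps to sort an array equals its inversion count, since every such swap removes exactly one inversion.
Count inversions — for each element, later elements that are smaller:
4: 1 → 1
1: none → 0
10: none → 0
24: none → 0
27: 25 → 1
25: none → 0
28: none → 0
35: none → 0
48: 37 → 1
37: none → 0
Total inversions: 1 + 0 + 0 + 0 + 1 + 0 + 0 + 0 + 1 + 0 = 3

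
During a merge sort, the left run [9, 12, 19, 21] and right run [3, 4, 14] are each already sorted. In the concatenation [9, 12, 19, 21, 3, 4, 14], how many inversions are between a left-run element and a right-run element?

For each element r of the right run, count left-run elements greater than r:
r = 3: 9, 12, 19, 21 → 4
r = 4: 9, 12, 19, 21 → 4
r = 14: 19, 21 → 2
Cross-inversions: 4 + 4 + 2 = 10

There are 10 split inversions.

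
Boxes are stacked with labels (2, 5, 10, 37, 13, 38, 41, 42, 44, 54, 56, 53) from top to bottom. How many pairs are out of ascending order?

For each element, count later entries that are smaller:
2: 0
5: 0
10: 0
37: 1
13: 0
38: 0
41: 0
42: 0
44: 0
54: 1
56: 1
53: 0
Sum: 0 + 0 + 0 + 1 + 0 + 0 + 0 + 0 + 0 + 1 + 1 + 0 = 3

Out-of-order pairs: 3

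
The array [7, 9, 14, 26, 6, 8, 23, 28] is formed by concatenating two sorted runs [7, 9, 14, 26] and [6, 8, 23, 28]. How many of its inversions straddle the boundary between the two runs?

8

For each element r of the right run, count left-run elements greater than r:
r = 6: 7, 9, 14, 26 → 4
r = 8: 9, 14, 26 → 3
r = 23: 26 → 1
r = 28: none → 0
Cross-inversions: 4 + 3 + 1 + 0 = 8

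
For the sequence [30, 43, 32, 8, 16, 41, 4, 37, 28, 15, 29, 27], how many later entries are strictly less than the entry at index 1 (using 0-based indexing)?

The element at index 1 is 43.
Elements after it: 32, 8, 16, 41, 4, 37, 28, 15, 29, 27
Those smaller than 43: 32, 8, 16, 41, 4, 37, 28, 15, 29, 27

10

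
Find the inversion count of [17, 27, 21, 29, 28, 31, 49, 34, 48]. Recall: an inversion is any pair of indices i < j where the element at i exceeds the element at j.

Count, for each position, how many later elements it exceeds:
17 → none → 0
27 → 21 → 1
21 → none → 0
29 → 28 → 1
28 → none → 0
31 → none → 0
49 → 34, 48 → 2
34 → none → 0
48 → none → 0
Sum: 0 + 1 + 0 + 1 + 0 + 0 + 2 + 0 + 0 = 4

4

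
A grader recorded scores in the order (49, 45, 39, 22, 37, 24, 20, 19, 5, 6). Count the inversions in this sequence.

Inversions: 42

For each element, count later entries that are smaller:
49 → 45, 39, 22, 37, 24, 20, 19, 5, 6 → 9
45 → 39, 22, 37, 24, 20, 19, 5, 6 → 8
39 → 22, 37, 24, 20, 19, 5, 6 → 7
22 → 20, 19, 5, 6 → 4
37 → 24, 20, 19, 5, 6 → 5
24 → 20, 19, 5, 6 → 4
20 → 19, 5, 6 → 3
19 → 5, 6 → 2
5 → none → 0
6 → none → 0
Sum: 9 + 8 + 7 + 4 + 5 + 4 + 3 + 2 + 0 + 0 = 42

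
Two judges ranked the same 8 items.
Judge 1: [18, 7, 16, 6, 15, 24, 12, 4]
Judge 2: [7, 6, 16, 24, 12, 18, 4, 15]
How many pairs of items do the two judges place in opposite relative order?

9

Assign each item its position (1..8) in the first ordering, then rewrite the second ordering as that position sequence:
positions: 18→1, 7→2, 16→3, 6→4, 15→5, 24→6, 12→7, 4→8
second ordering as positions: [2, 4, 3, 6, 7, 1, 8, 5]
Discordant pairs = inversions in this position sequence.
2: 1 → 1
4: 3, 1 → 2
3: 1 → 1
6: 1, 5 → 2
7: 1, 5 → 2
1: 0
8: 5 → 1
5: 0
Total: 1 + 2 + 1 + 2 + 2 + 0 + 1 + 0 = 9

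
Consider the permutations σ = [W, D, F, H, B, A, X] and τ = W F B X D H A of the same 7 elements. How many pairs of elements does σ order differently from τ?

Assign each item its position (1..7) in the first ordering, then rewrite the second ordering as that position sequence:
positions: W→1, D→2, F→3, H→4, B→5, A→6, X→7
second ordering as positions: [1, 3, 5, 7, 2, 4, 6]
Discordant pairs = inversions in this position sequence.
1: 0
3: 2 → 1
5: 2, 4 → 2
7: 2, 4, 6 → 3
2: 0
4: 0
6: 0
Total: 0 + 1 + 2 + 3 + 0 + 0 + 0 = 6

6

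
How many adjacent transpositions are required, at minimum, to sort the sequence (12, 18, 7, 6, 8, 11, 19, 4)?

Minimum adjacent swaps = number of inversions (each swap of adjacent out-of-order elements removes one inversion and no swap can remove more).
Count inversions — for each element, later elements that are smaller:
12: 7, 6, 8, 11, 4 → 5
18: 7, 6, 8, 11, 4 → 5
7: 6, 4 → 2
6: 4 → 1
8: 4 → 1
11: 4 → 1
19: 4 → 1
4: none → 0
Total inversions: 5 + 5 + 2 + 1 + 1 + 1 + 1 + 0 = 16

16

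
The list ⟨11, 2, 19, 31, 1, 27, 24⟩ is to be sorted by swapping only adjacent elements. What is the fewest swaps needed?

8 adjacent swaps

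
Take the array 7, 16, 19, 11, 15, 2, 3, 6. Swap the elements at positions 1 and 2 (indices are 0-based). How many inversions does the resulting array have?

20

Positions 1 and 2 hold 16 and 19; after swapping, the array is [7, 19, 16, 11, 15, 2, 3, 6].
Count, for each position, how many later elements it exceeds:
7: 3
19: 6
16: 5
11: 3
15: 3
2: 0
3: 0
6: 0
Sum: 3 + 6 + 5 + 3 + 3 + 0 + 0 + 0 = 20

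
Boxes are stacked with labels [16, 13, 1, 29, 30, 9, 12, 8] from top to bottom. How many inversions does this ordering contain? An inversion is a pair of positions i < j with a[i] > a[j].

17

Count, for each position, how many later elements it exceeds:
16 → 13, 1, 9, 12, 8 → 5
13 → 1, 9, 12, 8 → 4
1 → none → 0
29 → 9, 12, 8 → 3
30 → 9, 12, 8 → 3
9 → 8 → 1
12 → 8 → 1
8 → none → 0
Sum: 5 + 4 + 0 + 3 + 3 + 1 + 1 + 0 = 17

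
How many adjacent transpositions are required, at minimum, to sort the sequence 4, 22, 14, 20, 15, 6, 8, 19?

14

Each adjacent swap fixes exactly one inversion, so the minimum swap count equals the number of inversions.
Count inversions — for each element, later elements that are smaller:
4: none → 0
22: 14, 20, 15, 6, 8, 19 → 6
14: 6, 8 → 2
20: 15, 6, 8, 19 → 4
15: 6, 8 → 2
6: none → 0
8: none → 0
19: none → 0
Total inversions: 0 + 6 + 2 + 4 + 2 + 0 + 0 + 0 = 14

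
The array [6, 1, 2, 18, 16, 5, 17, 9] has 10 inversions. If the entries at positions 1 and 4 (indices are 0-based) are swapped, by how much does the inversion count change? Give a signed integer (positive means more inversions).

Positions 1 and 4 hold 1 and 16; after swapping, the array is [6, 16, 2, 18, 1, 5, 17, 9].
Count, for each position, how many later elements it exceeds:
6 → 2, 1, 5 → 3
16 → 2, 1, 5, 9 → 4
2 → 1 → 1
18 → 1, 5, 17, 9 → 4
1 → none → 0
5 → none → 0
17 → 9 → 1
9 → none → 0
Sum: 3 + 4 + 1 + 4 + 0 + 0 + 1 + 0 = 13
Change: 13 − 10 = +3

+3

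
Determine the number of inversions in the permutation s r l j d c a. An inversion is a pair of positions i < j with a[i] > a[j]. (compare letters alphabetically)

21

Count, for each position, how many later elements it exceeds:
s → r, l, j, d, c, a → 6
r → l, j, d, c, a → 5
l → j, d, c, a → 4
j → d, c, a → 3
d → c, a → 2
c → a → 1
a → none → 0
Sum: 6 + 5 + 4 + 3 + 2 + 1 + 0 = 21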